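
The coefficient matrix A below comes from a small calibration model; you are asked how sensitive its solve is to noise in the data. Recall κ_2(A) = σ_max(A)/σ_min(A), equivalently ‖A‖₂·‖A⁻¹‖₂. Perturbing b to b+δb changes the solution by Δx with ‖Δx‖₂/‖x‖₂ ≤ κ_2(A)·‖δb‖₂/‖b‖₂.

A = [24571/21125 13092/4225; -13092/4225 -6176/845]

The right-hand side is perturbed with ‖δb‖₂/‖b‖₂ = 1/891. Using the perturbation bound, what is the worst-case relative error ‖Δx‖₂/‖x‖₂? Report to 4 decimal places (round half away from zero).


AᵀA = [28927489/2640625 13864428/528125; 13864428/528125 6656656/105625]; tr = 1155881/15625, det = 473344/390625
solving λ² − 1155881/15625·λ + 473344/390625 = 0 gives λ = 1849/25, 256/15625
so κ_2 = √((1849/25) / (256/15625)) = 67.1875
perturbation bound = 67.1875·1/891 = 0.0754

0.0754


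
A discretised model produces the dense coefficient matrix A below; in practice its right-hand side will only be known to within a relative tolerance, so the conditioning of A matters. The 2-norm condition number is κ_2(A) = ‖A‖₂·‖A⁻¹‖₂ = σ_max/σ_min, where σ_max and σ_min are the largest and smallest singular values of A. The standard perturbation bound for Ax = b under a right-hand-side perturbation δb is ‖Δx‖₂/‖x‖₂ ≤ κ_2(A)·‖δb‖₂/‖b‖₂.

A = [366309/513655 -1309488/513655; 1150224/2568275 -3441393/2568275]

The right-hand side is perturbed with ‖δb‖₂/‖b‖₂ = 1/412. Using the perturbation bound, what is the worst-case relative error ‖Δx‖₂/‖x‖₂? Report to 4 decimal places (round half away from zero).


0.1173

form AᵀA = [16185371409/22823655625 -55191362688/22823655625; -55191362688/22823655625 189315419841/22823655625] with trace 328801266/36517849 and determinant 1265625/36517849
char-poly roots: 9 and 140625/36517849
κ_2(A) = √(λ_max/λ_min) = √(9 / (140625/36517849)) = 48.3440
κ_2(A)·‖δb‖/‖b‖ = 0.1173


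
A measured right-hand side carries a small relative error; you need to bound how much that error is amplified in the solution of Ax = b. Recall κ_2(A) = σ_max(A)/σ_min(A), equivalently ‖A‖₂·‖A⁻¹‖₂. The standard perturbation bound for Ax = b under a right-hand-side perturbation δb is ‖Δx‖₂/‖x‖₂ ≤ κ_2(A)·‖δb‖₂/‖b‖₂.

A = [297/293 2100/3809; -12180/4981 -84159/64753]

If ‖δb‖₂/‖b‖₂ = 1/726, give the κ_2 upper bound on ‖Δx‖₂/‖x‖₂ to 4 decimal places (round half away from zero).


M = AᵀA = [173844801/24810361 92715840/24810361; 92715840/24810361 49451049/24810361]. tr(M)=772650/85849, det(M)=81/85849
char-poly roots: 9 and 9/85849
κ_2(A) = √(λ_max/λ_min) = √(9 / (9/85849)) = 293.0000
perturbation bound = 293.0000·1/726 = 0.4036

0.4036


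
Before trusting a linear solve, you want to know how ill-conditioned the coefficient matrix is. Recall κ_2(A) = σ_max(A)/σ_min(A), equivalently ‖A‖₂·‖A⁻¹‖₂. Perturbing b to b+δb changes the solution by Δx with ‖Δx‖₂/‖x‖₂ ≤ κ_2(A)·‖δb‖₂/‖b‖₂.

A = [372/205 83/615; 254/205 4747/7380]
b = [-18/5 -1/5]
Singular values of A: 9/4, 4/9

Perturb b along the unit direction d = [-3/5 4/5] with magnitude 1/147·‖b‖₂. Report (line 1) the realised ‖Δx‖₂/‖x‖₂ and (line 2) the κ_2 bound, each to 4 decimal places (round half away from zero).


σ_max = 9/4, σ_min = 4/9
condition number: (9/4) ÷ (4/9) = 5.0625
worst-case relative error ≤ 5.0625 × 1/147 = 0.0344
solve Ax = b  →  x = [-2.2886 4.0976]
‖b‖ = 3.6056, ‖x‖ = 4.6934
re-solving with b+δb shifts x by Δx of norm 0.0552
relative error = 0.0118
so the bound overstates the realised error by a factor of ≈ 2.9288 (computed from the unrounded values)

0.0118
0.0344


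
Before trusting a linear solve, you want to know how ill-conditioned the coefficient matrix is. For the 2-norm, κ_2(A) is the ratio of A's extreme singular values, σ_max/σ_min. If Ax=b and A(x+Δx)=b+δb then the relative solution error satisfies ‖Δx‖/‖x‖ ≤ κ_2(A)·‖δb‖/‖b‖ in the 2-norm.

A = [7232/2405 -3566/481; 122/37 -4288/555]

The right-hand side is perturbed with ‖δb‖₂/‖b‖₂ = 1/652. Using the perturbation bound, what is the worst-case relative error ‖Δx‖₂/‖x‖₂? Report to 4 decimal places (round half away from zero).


AᵀA = [115186724/5784025 -33155584/694083; -33155584/694083 5968573636/52056225]; tr = 41451208/308025, det = 11316496/7700625
solving λ² − 41451208/308025·λ + 11316496/7700625 = 0 gives λ = 3364/25, 3364/308025
κ = σ_max/σ_min = (58/5)/(58/555) = 111.0000
bound on ‖Δx‖/‖x‖: κ·ε = 111.0000·1/652 = 0.1702

0.1702


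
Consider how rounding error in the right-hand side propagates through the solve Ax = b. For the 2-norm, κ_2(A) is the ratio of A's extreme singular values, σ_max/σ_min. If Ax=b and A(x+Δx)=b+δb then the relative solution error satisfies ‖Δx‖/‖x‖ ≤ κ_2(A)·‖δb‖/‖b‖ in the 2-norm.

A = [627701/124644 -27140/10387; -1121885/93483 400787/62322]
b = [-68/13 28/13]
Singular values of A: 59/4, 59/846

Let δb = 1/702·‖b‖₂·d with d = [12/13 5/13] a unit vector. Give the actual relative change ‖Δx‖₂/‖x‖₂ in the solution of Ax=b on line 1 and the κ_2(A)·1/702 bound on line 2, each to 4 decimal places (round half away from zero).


0.0020
0.3013

σ_max = 59/4, σ_min = 59/846
κ = σ_max/σ_min = (59/4)/(59/846) = 211.5000
κ_2(A)·‖δb‖/‖b‖ = 0.3013
solve Ax = b  →  x = [-27.2303 -50.4806]
‖b‖ = 5.6569, ‖x‖ = 57.3566
with δb = [0.0074 0.0031], A·Δx = δb → ‖Δx‖ = 0.1155
dividing the unrounded norms, ‖Δx‖/‖x‖ = 0.0020
so the bound overstates the realised error by a factor of ≈ 149.5548 (computed from the unrounded values)


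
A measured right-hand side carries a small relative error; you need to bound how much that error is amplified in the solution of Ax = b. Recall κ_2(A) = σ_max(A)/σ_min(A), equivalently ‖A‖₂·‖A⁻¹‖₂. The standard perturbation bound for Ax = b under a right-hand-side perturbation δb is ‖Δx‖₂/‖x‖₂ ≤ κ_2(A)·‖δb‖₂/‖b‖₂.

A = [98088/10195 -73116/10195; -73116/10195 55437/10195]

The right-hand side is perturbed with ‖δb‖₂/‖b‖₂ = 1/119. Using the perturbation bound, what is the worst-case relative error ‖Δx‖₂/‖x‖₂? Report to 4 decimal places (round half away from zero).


2.1418

AᵀA = [598688208/4157521 -449005356/4157521; -449005356/4157521 336768417/4157521]; tr = 935456625/4157521, det = 3240000/4157521
eigenvalues of AᵀA: λ = (tr ± √(tr²−4·det))/2 = 225, 14400/4157521
κ = σ_max/σ_min = 15/(120/2039) = 254.8750
bound on ‖Δx‖/‖x‖: κ·ε = 254.8750·1/119 = 2.1418


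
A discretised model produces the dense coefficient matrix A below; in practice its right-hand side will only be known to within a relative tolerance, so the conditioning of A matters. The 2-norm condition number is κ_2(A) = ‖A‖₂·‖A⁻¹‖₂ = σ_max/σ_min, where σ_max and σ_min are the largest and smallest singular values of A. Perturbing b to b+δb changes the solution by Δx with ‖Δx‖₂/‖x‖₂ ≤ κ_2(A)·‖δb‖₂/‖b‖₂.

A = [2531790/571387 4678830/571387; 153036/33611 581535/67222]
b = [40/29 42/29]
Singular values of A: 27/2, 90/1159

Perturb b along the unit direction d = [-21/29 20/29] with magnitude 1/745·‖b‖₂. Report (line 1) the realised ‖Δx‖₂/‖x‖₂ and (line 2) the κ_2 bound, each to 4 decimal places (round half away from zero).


0.2334
0.2334

from the listed singular values, σ₁ = 27/2, σ_n = 90/1159
condition number: (27/2) ÷ (90/1159) = 173.8500
worst-case relative error ≤ 173.8500 × 1/745 = 0.2334
solve Ax = b  →  x = [0.0697 0.1307]
‖b‖₂ = 2.0000 and ‖x‖₂ = 0.1481
re-solving with b+δb shifts x by Δx of norm 0.0346
dividing the unrounded norms, ‖Δx‖/‖x‖ = 0.2334
so the bound is sharp here: realised error equals the bound


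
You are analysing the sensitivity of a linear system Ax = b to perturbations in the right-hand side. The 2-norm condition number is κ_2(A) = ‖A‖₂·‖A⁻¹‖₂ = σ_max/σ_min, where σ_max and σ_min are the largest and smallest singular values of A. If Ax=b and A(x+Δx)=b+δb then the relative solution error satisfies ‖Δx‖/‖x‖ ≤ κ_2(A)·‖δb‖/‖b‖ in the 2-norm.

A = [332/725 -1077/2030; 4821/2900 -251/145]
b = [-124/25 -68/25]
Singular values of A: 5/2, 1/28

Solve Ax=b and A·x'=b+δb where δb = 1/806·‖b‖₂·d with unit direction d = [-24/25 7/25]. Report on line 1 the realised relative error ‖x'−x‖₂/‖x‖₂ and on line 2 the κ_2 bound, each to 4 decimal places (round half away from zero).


0.0018
0.0868

from the listed singular values, σ₁ = 5/2, σ_n = 1/28
condition number: (5/2) ÷ (1/28) = 70.0000
κ_2(A)·‖δb‖/‖b‖ = 0.0868
solve Ax = b  →  x = [80.0000 78.4000]
2-norm of b is 5.6569; of x, 112.0114
δb = ε·‖b‖·d = [-0.0067 0.0020]; solving A·Δx = δb gives ‖Δx‖ = 0.1965
dividing the unrounded norms, ‖Δx‖/‖x‖ = 0.0018
realised/bound (from unrounded values) ≈ 0.0202


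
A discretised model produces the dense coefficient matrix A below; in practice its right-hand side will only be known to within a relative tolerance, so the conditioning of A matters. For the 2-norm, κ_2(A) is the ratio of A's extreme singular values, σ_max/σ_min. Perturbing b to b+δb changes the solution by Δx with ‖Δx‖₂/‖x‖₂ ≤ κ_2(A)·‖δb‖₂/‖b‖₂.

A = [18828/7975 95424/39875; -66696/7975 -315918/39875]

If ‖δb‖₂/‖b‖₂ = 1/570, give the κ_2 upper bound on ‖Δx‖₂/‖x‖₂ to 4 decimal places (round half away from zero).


0.1930

AᵀA = [7684560/101761 36587376/508805; 36587376/508805 174255876/2544025]; tr = 435636/3025, det = 5184/3025
eigenvalues of AᵀA: λ = (tr ± √(tr²−4·det))/2 = 144, 36/3025
κ = σ_max/σ_min = 12/(6/55) = 110.0000
bound on ‖Δx‖/‖x‖: κ·ε = 110.0000·1/570 = 0.1930


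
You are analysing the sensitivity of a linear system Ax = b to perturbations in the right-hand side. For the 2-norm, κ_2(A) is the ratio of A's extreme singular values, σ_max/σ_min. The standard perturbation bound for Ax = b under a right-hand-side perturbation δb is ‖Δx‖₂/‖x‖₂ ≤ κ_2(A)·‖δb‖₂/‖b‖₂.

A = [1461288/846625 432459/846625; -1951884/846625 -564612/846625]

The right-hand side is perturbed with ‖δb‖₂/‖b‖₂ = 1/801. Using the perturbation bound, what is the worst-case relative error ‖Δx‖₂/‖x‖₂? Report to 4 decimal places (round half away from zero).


M = AᵀA = [237808550736/28670955625 69360171048/28670955625; 69360171048/28670955625 20232299889/28670955625]. tr(M)=412865361/45873529, det(M)=32400/45873529
solving λ² − 412865361/45873529·λ + 32400/45873529 = 0 gives λ = 9, 3600/45873529
κ_2(A) = √(λ_max/λ_min) = √(9 / (3600/45873529)) = 338.6500
perturbation bound = 338.6500·1/801 = 0.4228

0.4228


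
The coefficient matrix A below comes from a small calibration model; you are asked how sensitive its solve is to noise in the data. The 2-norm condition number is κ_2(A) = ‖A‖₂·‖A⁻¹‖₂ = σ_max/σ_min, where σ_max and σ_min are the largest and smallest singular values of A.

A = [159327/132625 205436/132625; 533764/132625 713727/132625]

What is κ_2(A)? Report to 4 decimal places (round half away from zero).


212.2000

form AᵀA = [496462561/28143025 661909248/28143025; 661909248/28143025 882576289/28143025] with trace 55161554/1125721 and determinant 60025/1125721
solving λ² − 55161554/1125721·λ + 60025/1125721 = 0 gives λ = 49, 1225/1125721
κ_2(A) = √(λ_max/λ_min) = √(49 / (1225/1125721)) = 212.2000


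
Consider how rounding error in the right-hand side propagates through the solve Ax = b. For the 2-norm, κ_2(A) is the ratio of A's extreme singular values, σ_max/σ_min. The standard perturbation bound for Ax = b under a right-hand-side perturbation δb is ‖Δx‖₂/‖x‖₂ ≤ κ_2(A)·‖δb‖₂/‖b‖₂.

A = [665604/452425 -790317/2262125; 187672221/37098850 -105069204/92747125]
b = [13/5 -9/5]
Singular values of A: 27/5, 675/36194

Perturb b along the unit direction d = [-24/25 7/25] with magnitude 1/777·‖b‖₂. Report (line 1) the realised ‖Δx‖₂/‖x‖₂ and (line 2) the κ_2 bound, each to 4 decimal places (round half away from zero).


0.0014
0.3727

σ_max = 27/5, σ_min = 675/36194
κ = σ_max/σ_min = (27/5)/(675/36194) = 289.5520
bound on ‖Δx‖/‖x‖: κ·ε = 289.5520·1/777 = 0.3727
solve Ax = b  →  x = [-35.4919 -156.8981]
‖b‖₂ = 3.1623 and ‖x‖₂ = 160.8623
with δb = [-0.0039 0.0011], A·Δx = δb → ‖Δx‖ = 0.2182
dividing the unrounded norms, ‖Δx‖/‖x‖ = 0.0014
tightness: 0.0014 against a bound of 0.3727 (unrounded ratio ≈ 0.0036)


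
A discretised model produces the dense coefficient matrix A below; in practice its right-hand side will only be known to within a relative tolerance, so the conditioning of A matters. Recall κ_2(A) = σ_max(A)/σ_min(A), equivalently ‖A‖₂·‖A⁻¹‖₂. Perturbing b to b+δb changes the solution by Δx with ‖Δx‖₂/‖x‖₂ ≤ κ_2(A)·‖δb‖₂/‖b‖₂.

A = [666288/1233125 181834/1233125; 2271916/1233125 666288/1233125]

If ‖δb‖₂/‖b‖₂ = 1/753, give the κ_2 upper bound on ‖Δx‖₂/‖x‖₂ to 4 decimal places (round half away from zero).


0.2620

AᵀA = [8968867216/2432955625 2615846688/2432955625; 2615846688/2432955625 763205284/2432955625]; tr = 15571316/3892729, det = 1600/3892729
eigenvalues of AᵀA: λ = (tr ± √(tr²−4·det))/2 = 4, 400/3892729
so κ_2 = √(4 / (400/3892729)) = 197.3000
κ_2(A)·‖δb‖/‖b‖ = 0.2620


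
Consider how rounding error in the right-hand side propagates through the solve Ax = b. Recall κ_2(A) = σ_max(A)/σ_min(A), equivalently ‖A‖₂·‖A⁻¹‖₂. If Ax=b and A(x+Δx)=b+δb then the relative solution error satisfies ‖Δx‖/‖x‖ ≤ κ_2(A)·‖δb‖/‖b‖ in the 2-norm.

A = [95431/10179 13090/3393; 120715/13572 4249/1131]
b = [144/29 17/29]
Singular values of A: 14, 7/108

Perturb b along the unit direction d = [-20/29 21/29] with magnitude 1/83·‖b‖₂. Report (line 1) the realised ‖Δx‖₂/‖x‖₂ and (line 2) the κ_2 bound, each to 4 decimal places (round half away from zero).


0.0201
2.6024

largest singular value 14, smallest 7/108
κ_2(A) = 14 / (7/108) = 216.0000
κ_2(A)·‖δb‖/‖b‖ = 2.6024
solve Ax = b  →  x = [18.0659 -42.6154]
‖b‖₂ = 5.0000 and ‖x‖₂ = 46.2866
Δx = A⁻¹·δb where δb = 1/83·5.0000·d; ‖Δx‖ = 0.9294
dividing the unrounded norms, ‖Δx‖/‖x‖ = 0.0201
realised/bound (from unrounded values) ≈ 0.0077


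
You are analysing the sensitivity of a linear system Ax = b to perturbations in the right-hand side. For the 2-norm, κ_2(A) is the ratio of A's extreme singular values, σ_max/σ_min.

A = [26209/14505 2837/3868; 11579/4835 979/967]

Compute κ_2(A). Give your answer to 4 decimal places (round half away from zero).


M = AᵀA = [75742834/8415801 42077005/11221068; 42077005/11221068 23383625/14961424]. tr(M)=1422337969/134652816, det(M)=714025/134652816
char-poly roots: 169/16 and 4225/8415801
κ_2(A) = √(λ_max/λ_min) = √((169/16) / (4225/8415801)) = 145.0500

145.0500


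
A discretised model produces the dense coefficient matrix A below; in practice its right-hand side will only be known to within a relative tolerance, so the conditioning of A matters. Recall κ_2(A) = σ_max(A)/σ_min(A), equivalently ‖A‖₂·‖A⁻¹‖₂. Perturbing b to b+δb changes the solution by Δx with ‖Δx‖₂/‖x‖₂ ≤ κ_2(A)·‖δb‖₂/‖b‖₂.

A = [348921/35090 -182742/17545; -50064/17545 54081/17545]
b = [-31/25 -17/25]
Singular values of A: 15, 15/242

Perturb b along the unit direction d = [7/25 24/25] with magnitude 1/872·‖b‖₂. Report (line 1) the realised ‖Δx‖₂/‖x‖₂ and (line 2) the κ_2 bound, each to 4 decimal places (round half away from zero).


0.0016
0.2775

σ_max = 15, σ_min = 15/242
κ = σ_max/σ_min = 15/(15/242) = 242.0000
worst-case relative error ≤ 242.0000 × 1/872 = 0.2775
solve Ax = b  →  x = [-11.7287 -11.0782]
2-norm of b is 1.4142; of x, 16.1335
with δb = [0.0005 0.0016], A·Δx = δb → ‖Δx‖ = 0.0262
dividing the unrounded norms, ‖Δx‖/‖x‖ = 0.0016
tightness: 0.0016 against a bound of 0.2775 (unrounded ratio ≈ 0.0058)


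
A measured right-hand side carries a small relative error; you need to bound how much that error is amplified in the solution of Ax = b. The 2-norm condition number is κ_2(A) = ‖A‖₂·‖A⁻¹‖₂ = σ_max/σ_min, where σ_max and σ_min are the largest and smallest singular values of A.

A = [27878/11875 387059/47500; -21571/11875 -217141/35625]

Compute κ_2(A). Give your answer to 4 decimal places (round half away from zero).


form AᵀA = [49699637/5640625 1022141729/33843750; 1022141729/33843750 84109417897/812250000] with trace 29205173/259920 and determinant 7890481/32490000
char-poly roots: 2809/25 and 2809/1299600
κ_2(A) = √(λ_max/λ_min) = √((2809/25) / (2809/1299600)) = 228.0000

228.0000


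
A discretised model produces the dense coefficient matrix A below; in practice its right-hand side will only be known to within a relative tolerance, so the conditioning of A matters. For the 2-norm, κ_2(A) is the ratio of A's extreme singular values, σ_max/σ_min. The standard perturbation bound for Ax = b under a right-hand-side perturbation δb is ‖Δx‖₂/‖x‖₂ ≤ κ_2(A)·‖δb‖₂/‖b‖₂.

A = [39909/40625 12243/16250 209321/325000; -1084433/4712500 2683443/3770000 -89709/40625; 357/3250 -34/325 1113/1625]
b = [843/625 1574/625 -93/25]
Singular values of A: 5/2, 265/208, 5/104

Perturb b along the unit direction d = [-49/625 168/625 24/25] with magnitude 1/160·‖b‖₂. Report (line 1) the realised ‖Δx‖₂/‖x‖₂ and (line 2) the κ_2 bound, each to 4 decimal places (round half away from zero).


0.0098
0.3250

from the listed singular values, σ₁ = 5/2, σ_n = 5/104
κ = σ_max/σ_min = (5/2)/(5/104) = 52.0000
perturbation bound = 52.0000·1/160 = 0.3250
solve Ax = b  →  x = [44.2181 -39.9446 -18.6240]
2-norm of b is 4.6904; of x, 62.4313
δb = ε·‖b‖·d = [-0.0023 0.0079 0.0281]; solving A·Δx = δb gives ‖Δx‖ = 0.6098
relative error = 0.0098
realised/bound (from unrounded values) ≈ 0.0301


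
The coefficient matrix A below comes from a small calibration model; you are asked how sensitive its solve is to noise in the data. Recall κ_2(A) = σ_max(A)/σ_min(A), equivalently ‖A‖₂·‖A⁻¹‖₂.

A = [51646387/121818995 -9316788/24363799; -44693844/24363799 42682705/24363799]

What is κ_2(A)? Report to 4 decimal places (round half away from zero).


163.9280

M = AᵀA = [31294373335849/8827999728025 -5960410013376/1765599945605; -5960410013376/1765599945605 1135405023649/353119989121]. tr(M)=70962543314/10497027025, det(M)=714025/419881081
λ_max, λ_min = (70962543314/10497027025 ± √5034933039619173540096/110187576363580350625)/2 = 169/25, 105625/419881081
σ_max=√(169/25)=(13/5), σ_min=√(105625/419881081)=(325/20491) → κ = 163.9280


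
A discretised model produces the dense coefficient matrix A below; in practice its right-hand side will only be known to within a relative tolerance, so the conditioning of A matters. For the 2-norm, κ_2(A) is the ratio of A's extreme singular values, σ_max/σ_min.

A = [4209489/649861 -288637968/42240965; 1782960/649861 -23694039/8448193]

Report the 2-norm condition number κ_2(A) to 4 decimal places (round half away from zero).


AᵀA = [20898744002721/422319319321 -109711228473504/2111596596605; -109711228473504/2111596596605 576018128251521/10557982983025]; tr = 1306167334506/12554082025, det = 169130025/502163281
eigenvalues of AᵀA: λ = (tr ± √(tr²−4·det))/2 = 2601/25, 1625625/502163281
σ_max=√(2601/25)=(51/5), σ_min=√(1625625/502163281)=(1275/22409) → κ = 179.2720

179.2720


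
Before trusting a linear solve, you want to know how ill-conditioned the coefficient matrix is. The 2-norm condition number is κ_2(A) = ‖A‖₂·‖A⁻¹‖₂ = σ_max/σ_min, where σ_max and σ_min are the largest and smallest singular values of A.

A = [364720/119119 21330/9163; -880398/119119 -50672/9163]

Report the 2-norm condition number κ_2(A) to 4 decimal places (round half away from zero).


form AᵀA = [5373498916/83960569 4030077312/83960569; 4030077312/83960569 3022620484/83960569] with trace 8396119400/83960569 and determinant 6250000/83960569
eigenvalues of AᵀA: λ = (tr ± √(tr²−4·det))/2 = 100, 62500/83960569
κ = σ_max/σ_min = 10/(250/9163) = 366.5200

366.5200


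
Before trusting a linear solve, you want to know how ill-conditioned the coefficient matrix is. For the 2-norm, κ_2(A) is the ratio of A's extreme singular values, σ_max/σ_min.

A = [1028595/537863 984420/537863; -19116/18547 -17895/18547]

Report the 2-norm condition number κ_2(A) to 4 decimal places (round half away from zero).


AᵀA = [4724315289/1001026321 4499167680/1001026321; 4499167680/1001026321 4285110825/1001026321]; tr = 10712754/1190281, det = 2025/1190281
char-poly roots: 9 and 225/1190281
κ = σ_max/σ_min = 3/(15/1091) = 218.2000

218.2000


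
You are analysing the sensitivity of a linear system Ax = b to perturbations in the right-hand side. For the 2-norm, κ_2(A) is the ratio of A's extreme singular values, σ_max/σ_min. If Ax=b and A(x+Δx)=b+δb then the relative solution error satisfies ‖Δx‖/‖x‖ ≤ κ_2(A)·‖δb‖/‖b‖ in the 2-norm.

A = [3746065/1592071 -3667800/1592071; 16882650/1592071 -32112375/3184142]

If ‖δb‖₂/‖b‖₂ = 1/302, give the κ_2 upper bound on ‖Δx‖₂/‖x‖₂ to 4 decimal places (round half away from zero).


AᵀA = [177904148725/1507846561 -169429393875/1507846561; -169429393875/1507846561 645458450625/6031386244]; tr = 1613644525/7171684, det = 3515625/7171684
λ_max, λ_min = (1613644525/7171684 ± √2603747801256225625/51433051395856)/2 = 225, 15625/7171684
κ_2(A) = √(λ_max/λ_min) = √(225 / (15625/7171684)) = 321.3600
perturbation bound = 321.3600·1/302 = 1.0641

1.0641


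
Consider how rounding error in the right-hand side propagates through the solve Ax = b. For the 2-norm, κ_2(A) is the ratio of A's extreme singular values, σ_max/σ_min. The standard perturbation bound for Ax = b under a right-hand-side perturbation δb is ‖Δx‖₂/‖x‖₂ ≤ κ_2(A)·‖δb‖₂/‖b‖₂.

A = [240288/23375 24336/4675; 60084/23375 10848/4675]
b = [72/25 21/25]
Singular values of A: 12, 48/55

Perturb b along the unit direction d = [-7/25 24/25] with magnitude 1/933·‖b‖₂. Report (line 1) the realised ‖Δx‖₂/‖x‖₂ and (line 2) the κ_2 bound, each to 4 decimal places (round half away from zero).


largest singular value 12, smallest 48/55
κ = σ_max/σ_min = 12/(48/55) = 13.7500
perturbation bound = 13.7500·1/933 = 0.0147
solve Ax = b  →  x = [0.2206 0.1176]
‖b‖ = 3.0000, ‖x‖ = 0.2500
Δx = A⁻¹·δb where δb = 1/933·3.0000·d; ‖Δx‖ = 0.0037
dividing the unrounded norms, ‖Δx‖/‖x‖ = 0.0147
realised/bound = 1 exactly: the bound is attained for this b and d

0.0147
0.0147


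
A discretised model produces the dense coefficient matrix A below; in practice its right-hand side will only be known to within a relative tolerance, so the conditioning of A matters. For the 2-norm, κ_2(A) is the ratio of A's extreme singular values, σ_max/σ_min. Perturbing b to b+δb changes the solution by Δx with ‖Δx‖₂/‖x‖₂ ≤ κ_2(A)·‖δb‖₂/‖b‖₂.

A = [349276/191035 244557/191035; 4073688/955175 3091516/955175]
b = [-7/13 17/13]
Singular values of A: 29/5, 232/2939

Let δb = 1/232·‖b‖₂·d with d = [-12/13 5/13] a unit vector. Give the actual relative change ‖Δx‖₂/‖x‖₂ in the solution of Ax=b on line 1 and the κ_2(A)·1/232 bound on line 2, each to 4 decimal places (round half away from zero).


σ_max = 29/5, σ_min = 232/2939
κ_2(A) = (29/5) / (232/2939) = 73.4750
κ_2(A)·‖δb‖/‖b‖ = 0.3167
solve Ax = b  →  x = [-7.4629 10.2379]
‖b‖ = 1.4142, ‖x‖ = 12.6693
re-solving with b+δb shifts x by Δx of norm 0.0772
dividing the unrounded norms, ‖Δx‖/‖x‖ = 0.0061
realised/bound (from unrounded values) ≈ 0.0192

0.0061
0.3167


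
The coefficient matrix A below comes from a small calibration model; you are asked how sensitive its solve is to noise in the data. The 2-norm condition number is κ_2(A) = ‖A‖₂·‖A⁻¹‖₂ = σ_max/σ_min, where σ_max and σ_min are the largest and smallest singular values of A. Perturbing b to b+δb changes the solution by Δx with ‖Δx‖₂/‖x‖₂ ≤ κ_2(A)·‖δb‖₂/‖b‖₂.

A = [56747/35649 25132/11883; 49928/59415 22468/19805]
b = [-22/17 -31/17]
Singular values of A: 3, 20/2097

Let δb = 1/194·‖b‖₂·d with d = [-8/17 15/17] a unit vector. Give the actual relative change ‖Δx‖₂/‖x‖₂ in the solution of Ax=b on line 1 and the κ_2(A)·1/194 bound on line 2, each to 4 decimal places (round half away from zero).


σ_max = 3, σ_min = 20/2097
condition number: 3 ÷ (20/2097) = 314.5500
perturbation bound = 314.5500·1/194 = 1.6214
solve Ax = b  →  x = [83.4800 -63.4433]
‖b‖ = 2.2361, ‖x‖ = 104.8521
Δx = A⁻¹·δb where δb = 1/194·2.2361·d; ‖Δx‖ = 1.2085
dividing the unrounded norms, ‖Δx‖/‖x‖ = 0.0115
realised/bound (from unrounded values) ≈ 0.0071

0.0115
1.6214


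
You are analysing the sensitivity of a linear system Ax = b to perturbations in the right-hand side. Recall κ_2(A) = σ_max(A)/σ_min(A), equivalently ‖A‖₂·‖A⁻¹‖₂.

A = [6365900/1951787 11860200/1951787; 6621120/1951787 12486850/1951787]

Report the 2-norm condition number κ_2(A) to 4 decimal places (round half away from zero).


AᵀA = [100313808400/4529693809 188082972000/4529693809; 188082972000/4529693809 352658462500/4529693809]; tr = 1567378100/15673681, det = 1000000/15673681
λ_max, λ_min = (1567378100/15673681 ± √2456611413635610000/245664276089761)/2 = 100, 10000/15673681
κ_2(A) = √(λ_max/λ_min) = √(100 / (10000/15673681)) = 395.9000

395.9000


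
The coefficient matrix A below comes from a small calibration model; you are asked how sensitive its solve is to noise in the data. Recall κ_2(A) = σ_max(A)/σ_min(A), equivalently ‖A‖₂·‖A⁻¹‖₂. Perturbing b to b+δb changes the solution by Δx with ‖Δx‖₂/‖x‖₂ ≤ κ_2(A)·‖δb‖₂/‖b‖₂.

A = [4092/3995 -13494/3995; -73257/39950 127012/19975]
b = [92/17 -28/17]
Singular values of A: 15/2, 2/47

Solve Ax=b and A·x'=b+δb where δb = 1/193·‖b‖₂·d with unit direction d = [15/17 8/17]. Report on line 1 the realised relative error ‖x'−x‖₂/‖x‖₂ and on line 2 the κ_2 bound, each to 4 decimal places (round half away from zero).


0.0073
0.9132

from the listed singular values, σ₁ = 15/2, σ_n = 2/47
condition number: (15/2) ÷ (2/47) = 176.2500
perturbation bound = 176.2500·1/193 = 0.9132
solve Ax = b  →  x = [90.3893 25.8080]
‖b‖₂ = 5.6569 and ‖x‖₂ = 94.0015
δb = ε·‖b‖·d = [0.0259 0.0138]; solving A·Δx = δb gives ‖Δx‖ = 0.6888
relative error = 0.0073
tightness: 0.0073 against a bound of 0.9132 (unrounded ratio ≈ 0.0080)


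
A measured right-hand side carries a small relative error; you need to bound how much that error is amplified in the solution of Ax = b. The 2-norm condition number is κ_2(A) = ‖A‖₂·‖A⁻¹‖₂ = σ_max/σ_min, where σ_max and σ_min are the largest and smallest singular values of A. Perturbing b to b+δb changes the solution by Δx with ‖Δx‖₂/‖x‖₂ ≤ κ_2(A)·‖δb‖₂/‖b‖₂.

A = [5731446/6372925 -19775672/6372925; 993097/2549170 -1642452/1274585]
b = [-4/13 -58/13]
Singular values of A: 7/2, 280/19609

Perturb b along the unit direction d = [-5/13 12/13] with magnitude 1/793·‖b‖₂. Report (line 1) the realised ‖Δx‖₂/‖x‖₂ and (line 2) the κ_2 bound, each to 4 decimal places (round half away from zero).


0.0014
0.3091

σ_max = 7/2, σ_min = 280/19609
condition number: (7/2) ÷ (280/19609) = 245.1125
κ_2(A)·‖δb‖/‖b‖ = 0.3091
solve Ax = b  →  x = [-269.0834 -77.8874]
‖b‖₂ = 4.4721 and ‖x‖₂ = 280.1292
Δx = A⁻¹·δb where δb = 1/793·4.4721·d; ‖Δx‖ = 0.3949
dividing the unrounded norms, ‖Δx‖/‖x‖ = 0.0014
so the bound overstates the realised error by a factor of ≈ 219.2357 (computed from the unrounded values)


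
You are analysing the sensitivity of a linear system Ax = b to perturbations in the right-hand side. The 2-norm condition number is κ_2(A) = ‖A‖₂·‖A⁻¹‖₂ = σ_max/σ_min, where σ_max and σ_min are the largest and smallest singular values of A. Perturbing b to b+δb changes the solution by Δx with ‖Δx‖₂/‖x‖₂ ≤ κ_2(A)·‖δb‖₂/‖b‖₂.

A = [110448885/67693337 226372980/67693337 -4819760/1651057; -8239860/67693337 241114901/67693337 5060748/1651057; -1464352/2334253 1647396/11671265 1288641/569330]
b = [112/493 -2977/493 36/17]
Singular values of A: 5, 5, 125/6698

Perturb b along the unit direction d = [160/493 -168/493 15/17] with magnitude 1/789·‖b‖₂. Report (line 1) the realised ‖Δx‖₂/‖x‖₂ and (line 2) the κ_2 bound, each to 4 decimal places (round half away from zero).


0.0020
0.3396

from the listed singular values, σ₁ = 5, σ_n = 125/6698
κ = σ_max/σ_min = 5/(125/6698) = 267.9200
bound on ‖Δx‖/‖x‖: κ·ε = 267.9200·1/789 = 0.3396
solve Ax = b  →  x = [200.7323 -45.9848 59.4381]
2-norm of b is 6.4031; of x, 214.3383
re-solving with b+δb shifts x by Δx of norm 0.4349
realised ‖Δx‖/‖x‖ = 0.0020
so the bound overstates the realised error by a factor of ≈ 167.3701 (computed from the unrounded values)


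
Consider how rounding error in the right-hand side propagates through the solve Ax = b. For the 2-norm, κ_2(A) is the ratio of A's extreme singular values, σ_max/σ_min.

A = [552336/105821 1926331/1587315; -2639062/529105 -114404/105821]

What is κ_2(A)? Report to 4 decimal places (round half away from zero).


AᵀA = [17350207684/332880025 156142664/13315201; 156142664/13315201 7913927521/2995920225]; tr = 97600117/1782225, det = 7496644/44555625
λ_max, λ_min = (97600117/1782225 ± √380945805015889/127053038025)/2 = 1369/25, 5476/1782225
σ_max=√(1369/25)=(37/5), σ_min=√(5476/1782225)=(74/1335) → κ = 133.5000

133.5000


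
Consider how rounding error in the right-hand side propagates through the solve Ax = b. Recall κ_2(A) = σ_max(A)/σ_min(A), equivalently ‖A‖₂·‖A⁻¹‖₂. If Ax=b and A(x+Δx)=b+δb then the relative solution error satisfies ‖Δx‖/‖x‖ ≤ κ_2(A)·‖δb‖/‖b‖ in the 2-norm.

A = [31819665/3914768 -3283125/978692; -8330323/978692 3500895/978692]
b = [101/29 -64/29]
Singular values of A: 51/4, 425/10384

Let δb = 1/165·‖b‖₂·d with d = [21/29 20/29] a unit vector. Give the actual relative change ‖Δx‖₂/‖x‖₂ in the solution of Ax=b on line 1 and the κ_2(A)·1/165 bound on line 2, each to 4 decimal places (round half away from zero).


0.0250
1.8880

σ_max = 51/4, σ_min = 425/10384
κ_2(A) = (51/4) / (425/10384) = 311.5200
perturbation bound = 311.5200·1/165 = 1.8880
solve Ax = b  →  x = [9.6869 22.4328]
‖b‖₂ = 4.1231 and ‖x‖₂ = 24.4350
δb = ε·‖b‖·d = [0.0181 0.0172]; solving A·Δx = δb gives ‖Δx‖ = 0.6105
relative error = 0.0250
so the bound overstates the realised error by a factor of ≈ 75.5609 (computed from the unrounded values)


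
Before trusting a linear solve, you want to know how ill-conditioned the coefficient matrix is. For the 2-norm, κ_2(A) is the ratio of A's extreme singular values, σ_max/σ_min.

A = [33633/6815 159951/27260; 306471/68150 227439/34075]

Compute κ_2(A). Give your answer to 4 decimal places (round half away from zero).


M = AᵀA = [246185901/5522500 325680993/5522500; 325680993/5522500 1744665921/22090000]. tr(M)=109176381/883600, det(M)=151807041/3534400
solving λ² − 109176381/883600·λ + 151807041/3534400 = 0 gives λ = 12321/100, 12321/35344
σ_max=√(12321/100)=(111/10), σ_min=√(12321/35344)=(111/188) → κ = 18.8000

18.8000


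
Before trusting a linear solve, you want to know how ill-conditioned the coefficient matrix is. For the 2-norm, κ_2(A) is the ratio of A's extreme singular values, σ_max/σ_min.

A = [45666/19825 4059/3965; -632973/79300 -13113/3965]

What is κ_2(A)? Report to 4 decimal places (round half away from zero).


AᵀA = [694433529/10061584 72332865/2515396; 72332865/2515396 7537050/628849]; tr = 4822641/59536, det = 18225/59536
char-poly roots: 81 and 225/59536
σ_max=√81=9, σ_min=√(225/59536)=(15/244) → κ = 146.4000

146.4000


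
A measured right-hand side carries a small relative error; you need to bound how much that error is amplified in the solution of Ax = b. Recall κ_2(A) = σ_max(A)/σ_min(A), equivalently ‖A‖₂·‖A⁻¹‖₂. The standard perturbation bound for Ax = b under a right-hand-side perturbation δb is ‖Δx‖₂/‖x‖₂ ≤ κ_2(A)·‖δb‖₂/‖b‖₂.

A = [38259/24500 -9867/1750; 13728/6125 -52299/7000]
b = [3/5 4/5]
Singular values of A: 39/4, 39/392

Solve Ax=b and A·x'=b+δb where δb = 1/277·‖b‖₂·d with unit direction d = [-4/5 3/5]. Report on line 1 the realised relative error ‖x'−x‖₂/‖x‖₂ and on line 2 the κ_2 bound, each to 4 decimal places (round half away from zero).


0.3538
0.3538

from the listed singular values, σ₁ = 39/4, σ_n = 39/392
κ = σ_max/σ_min = (39/4)/(39/392) = 98.0000
worst-case relative error ≤ 98.0000 × 1/277 = 0.3538
solve Ax = b  →  x = [0.0287 -0.0985]
‖b‖ = 1.0000, ‖x‖ = 0.1026
Δx = A⁻¹·δb where δb = 1/277·1.0000·d; ‖Δx‖ = 0.0363
relative error = 0.3538
tightness: 0.3538 against a bound of 0.3538; the bound is attained (ratio 1)


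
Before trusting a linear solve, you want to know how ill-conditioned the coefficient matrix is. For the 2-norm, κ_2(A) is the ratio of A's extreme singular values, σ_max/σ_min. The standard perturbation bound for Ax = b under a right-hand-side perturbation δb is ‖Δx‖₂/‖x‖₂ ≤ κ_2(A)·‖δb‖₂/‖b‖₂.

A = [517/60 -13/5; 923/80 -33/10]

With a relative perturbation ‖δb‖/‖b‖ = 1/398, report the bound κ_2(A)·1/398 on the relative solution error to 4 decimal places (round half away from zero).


M = AᵀA = [2388797/11520 -29029/480; -29029/480 353/20]. tr(M)=518425/2304, det(M)=625/256
solving λ² − 518425/2304·λ + 625/256 = 0 gives λ = 225, 25/2304
κ_2(A) = √(λ_max/λ_min) = √(225 / (25/2304)) = 144.0000
perturbation bound = 144.0000·1/398 = 0.3618

0.3618


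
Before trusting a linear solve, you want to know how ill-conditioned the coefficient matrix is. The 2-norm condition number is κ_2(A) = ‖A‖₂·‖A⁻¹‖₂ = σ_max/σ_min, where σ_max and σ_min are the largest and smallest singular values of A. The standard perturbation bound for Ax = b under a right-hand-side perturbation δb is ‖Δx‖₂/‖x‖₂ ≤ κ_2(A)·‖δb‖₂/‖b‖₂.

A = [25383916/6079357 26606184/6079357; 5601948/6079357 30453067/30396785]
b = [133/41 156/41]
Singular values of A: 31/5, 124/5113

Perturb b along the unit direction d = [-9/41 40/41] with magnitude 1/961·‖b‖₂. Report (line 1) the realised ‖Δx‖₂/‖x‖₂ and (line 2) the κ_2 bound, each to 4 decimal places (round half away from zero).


largest singular value 31/5, smallest 124/5113
κ = σ_max/σ_min = (31/5)/(124/5113) = 255.6500
worst-case relative error ≤ 255.6500 × 1/961 = 0.2660
solve Ax = b  →  x = [-89.1321 85.7786]
2-norm of b is 5.0000; of x, 123.7033
δb = ε·‖b‖·d = [-0.0011 0.0051]; solving A·Δx = δb gives ‖Δx‖ = 0.2145
relative error = 0.0017
tightness: 0.0017 against a bound of 0.2660 (unrounded ratio ≈ 0.0065)

0.0017
0.2660


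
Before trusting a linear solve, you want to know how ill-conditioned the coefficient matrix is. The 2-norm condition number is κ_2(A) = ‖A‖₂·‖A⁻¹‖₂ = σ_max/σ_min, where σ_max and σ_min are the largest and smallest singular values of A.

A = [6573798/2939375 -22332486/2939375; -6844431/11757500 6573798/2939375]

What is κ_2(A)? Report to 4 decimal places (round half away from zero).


117.5750

AᵀA = [1181253372849/221182090000 -505784731221/27647761250; -505784731221/27647761250 867127601736/13823880625]; tr = 24088472001/353891344, det = 29648025/88472836
eigenvalues of AᵀA: λ = (tr ± √(tr²−4·det))/2 = 1089/16, 108900/22118209
κ_2(A) = √(λ_max/λ_min) = √((1089/16) / (108900/22118209)) = 117.5750


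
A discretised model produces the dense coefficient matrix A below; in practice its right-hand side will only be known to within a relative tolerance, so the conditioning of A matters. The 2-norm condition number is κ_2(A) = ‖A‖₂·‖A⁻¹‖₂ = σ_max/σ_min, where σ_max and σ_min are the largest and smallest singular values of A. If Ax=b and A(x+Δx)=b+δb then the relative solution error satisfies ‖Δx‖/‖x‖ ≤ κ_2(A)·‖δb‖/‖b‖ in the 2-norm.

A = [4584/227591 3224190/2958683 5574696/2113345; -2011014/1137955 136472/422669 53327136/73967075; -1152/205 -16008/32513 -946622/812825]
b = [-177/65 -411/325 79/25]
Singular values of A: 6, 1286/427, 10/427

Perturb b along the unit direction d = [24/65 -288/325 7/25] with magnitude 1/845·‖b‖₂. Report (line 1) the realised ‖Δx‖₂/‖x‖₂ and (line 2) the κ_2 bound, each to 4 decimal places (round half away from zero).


σ_max = 6, σ_min = 10/427
condition number: 6 ÷ (10/427) = 256.2000
bound on ‖Δx‖/‖x‖: κ·ε = 256.2000·1/845 = 0.3032
solve Ax = b  →  x = [-0.2691 -39.8314 15.4247]
2-norm of b is 4.3589; of x, 42.7145
δb = ε·‖b‖·d = [0.0019 -0.0046 0.0014]; solving A·Δx = δb gives ‖Δx‖ = 0.2203
relative error = 0.0052
realised/bound (from unrounded values) ≈ 0.0170

0.0052
0.3032


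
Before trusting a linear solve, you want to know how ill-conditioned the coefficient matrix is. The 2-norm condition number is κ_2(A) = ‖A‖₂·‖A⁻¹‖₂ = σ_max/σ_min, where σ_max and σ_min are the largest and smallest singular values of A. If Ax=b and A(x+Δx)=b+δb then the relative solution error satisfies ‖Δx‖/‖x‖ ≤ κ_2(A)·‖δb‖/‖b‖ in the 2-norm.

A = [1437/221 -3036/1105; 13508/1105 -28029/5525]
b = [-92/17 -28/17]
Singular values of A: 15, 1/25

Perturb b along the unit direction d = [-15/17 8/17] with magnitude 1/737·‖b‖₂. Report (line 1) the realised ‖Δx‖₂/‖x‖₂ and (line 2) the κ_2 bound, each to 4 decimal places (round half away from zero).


from the listed singular values, σ₁ = 15, σ_n = 1/25
κ_2(A) = 15 / (1/25) = 375.0000
bound on ‖Δx‖/‖x‖: κ·ε = 375.0000·1/737 = 0.5088
solve Ax = b  →  x = [38.2154 92.4103]
2-norm of b is 5.6569; of x, 100.0004
with δb = [-0.0068 0.0036], A·Δx = δb → ‖Δx‖ = 0.1919
relative error = 0.0019
so the bound overstates the realised error by a factor of ≈ 265.1660 (computed from the unrounded values)

0.0019
0.5088


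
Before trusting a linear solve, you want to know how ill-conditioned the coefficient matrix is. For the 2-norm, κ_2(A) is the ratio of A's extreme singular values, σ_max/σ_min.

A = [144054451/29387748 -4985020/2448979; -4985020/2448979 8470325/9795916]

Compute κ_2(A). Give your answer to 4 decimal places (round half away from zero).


form AᵀA = [143965360748929/5110294275216 -1249687186270/106464464067; -1249687186270/106464464067 2777237846225/567810475024] with trace 499883140133/15119213832 and determinant 4372515625/483814842624
solving λ² − 499883140133/15119213832·λ + 4372515625/483814842624 = 0 gives λ = 529/16, 8265625/30238427664
σ_max=√(529/16)=(23/4), σ_min=√(8265625/30238427664)=(2875/173892) → κ = 347.7840

347.7840
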